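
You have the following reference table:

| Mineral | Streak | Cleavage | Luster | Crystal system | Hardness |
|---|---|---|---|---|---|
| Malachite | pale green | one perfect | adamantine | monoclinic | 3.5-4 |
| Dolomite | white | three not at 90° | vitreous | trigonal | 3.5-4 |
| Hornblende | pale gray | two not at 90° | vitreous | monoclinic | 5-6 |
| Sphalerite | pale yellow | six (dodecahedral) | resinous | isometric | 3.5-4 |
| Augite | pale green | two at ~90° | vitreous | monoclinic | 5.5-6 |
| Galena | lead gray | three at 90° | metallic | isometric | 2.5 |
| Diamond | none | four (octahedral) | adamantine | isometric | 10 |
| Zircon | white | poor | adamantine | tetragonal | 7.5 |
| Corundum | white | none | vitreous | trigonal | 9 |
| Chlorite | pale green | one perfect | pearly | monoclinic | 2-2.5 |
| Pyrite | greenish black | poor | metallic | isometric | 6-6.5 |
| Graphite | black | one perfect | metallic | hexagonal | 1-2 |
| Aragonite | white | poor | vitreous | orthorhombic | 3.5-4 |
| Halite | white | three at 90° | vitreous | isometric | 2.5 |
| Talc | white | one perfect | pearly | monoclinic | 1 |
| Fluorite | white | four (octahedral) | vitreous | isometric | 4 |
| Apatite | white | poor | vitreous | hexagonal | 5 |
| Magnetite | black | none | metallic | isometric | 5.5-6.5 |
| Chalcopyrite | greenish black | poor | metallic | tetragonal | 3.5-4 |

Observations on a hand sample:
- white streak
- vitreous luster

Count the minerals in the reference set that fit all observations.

6

White streak — narrows the field to Dolomite, Zircon, Corundum, Aragonite, Halite, Talc, Fluorite, Apatite.
Vitreous luster rules out Zircon, Talc.
Consistent with every observation: Apatite, Aragonite, Corundum, Dolomite, Fluorite, Halite.
That is 6 minerals.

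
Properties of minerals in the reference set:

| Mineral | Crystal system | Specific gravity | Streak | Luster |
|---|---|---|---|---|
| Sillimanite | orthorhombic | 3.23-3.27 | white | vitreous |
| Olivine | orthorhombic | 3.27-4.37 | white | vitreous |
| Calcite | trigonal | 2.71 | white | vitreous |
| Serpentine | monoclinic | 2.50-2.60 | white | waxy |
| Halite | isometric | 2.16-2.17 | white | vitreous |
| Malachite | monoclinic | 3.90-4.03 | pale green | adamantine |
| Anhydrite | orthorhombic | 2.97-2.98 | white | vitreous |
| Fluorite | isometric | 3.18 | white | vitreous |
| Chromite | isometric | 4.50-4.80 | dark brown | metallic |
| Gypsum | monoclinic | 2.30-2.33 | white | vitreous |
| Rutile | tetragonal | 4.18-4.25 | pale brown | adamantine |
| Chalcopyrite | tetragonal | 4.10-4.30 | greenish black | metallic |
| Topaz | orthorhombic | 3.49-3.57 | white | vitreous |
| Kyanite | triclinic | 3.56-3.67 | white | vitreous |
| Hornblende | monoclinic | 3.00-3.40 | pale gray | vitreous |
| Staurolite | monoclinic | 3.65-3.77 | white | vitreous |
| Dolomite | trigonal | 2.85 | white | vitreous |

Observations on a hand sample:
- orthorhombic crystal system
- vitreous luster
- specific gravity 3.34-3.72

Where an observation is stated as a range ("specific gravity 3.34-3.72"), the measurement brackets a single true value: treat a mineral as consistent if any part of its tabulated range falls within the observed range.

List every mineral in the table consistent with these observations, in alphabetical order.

Olivine, Topaz

Orthorhombic crystal system: leaves Sillimanite, Olivine, Anhydrite, Topaz.
Vitreous luster: no further eliminations.
Specific gravity 3.34-3.72 excludes Sillimanite, Anhydrite.
Remaining candidates: Olivine, Topaz.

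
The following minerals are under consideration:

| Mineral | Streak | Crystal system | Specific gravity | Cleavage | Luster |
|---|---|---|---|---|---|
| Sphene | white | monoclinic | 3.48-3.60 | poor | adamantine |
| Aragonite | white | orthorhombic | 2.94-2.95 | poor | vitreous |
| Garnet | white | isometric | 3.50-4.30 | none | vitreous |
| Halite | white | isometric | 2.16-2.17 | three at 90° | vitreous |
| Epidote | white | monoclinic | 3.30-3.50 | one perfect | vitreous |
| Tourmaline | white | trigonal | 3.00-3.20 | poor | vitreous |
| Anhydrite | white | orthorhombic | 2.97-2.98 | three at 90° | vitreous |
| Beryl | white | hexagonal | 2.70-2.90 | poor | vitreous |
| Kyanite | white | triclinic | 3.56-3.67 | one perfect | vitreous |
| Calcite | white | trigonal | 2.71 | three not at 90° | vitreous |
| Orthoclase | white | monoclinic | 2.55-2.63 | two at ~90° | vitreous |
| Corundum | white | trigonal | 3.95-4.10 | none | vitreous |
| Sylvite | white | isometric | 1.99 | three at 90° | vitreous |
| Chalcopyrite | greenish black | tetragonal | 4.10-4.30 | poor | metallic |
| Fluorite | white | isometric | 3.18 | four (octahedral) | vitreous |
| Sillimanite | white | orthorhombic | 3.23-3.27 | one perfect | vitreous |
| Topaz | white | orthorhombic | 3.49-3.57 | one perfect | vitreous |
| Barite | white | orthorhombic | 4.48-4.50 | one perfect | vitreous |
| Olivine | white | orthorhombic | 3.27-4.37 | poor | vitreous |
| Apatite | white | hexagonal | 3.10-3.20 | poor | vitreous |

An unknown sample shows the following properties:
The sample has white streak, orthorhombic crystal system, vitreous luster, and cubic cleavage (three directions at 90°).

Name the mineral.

Anhydrite

White streak eliminates Chalcopyrite.
Orthorhombic crystal system: only Aragonite, Anhydrite, Sillimanite, Topaz, Barite, Olivine remain.
Vitreous luster: no further eliminations.
Cubic cleavage (three directions at 90°): only Anhydrite remains.
Anhydrite is the sole remaining match.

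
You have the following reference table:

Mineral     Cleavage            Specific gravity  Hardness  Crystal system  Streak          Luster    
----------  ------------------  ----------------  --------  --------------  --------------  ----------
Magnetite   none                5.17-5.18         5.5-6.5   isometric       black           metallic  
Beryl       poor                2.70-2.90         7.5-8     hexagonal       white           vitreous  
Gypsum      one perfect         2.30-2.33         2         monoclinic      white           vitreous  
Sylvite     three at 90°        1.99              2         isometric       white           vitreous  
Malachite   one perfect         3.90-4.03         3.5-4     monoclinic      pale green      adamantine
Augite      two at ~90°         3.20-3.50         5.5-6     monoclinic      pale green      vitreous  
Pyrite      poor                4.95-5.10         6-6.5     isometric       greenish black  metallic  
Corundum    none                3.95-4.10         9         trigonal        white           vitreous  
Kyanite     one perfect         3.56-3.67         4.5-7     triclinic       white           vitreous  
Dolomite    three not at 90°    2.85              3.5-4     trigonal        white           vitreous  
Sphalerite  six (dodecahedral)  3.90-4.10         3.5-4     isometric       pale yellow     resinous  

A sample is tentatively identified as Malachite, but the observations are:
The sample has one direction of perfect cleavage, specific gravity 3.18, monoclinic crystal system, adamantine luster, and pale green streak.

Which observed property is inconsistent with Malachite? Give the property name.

One direction of perfect cleavage: Malachite has cleavage one perfect — within range.
Specific gravity 3.18: Malachite has SG 3.90-4.03 — does not match.
Monoclinic crystal system: Malachite has monoclinic system — within range.
Adamantine luster: Malachite has adamantine luster — within range.
Pale green streak: Malachite has pale green streak — within range.
Everything matches except the specific gravity.

specific gravity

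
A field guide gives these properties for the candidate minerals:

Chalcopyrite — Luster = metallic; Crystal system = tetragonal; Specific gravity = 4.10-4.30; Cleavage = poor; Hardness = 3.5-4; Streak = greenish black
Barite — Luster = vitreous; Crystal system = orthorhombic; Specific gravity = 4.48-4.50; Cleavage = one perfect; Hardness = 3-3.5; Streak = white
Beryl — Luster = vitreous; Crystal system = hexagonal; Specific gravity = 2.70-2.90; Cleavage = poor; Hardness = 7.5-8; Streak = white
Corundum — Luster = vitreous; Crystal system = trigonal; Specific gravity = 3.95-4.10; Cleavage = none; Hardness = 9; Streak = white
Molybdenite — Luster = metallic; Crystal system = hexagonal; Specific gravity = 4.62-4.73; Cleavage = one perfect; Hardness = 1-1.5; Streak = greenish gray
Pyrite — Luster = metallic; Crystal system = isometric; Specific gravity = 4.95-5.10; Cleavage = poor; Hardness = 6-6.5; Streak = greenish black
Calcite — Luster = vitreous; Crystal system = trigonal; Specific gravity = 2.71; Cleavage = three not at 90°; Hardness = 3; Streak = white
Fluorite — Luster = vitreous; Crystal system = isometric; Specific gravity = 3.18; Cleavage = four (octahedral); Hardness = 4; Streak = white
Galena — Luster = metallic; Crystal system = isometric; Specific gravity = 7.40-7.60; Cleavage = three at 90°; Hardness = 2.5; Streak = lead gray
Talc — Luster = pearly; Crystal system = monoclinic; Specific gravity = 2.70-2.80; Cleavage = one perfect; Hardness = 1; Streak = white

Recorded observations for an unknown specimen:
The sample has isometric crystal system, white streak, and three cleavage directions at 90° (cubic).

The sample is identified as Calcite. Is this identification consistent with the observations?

No

Isometric crystal system — Calcite has trigonal system; a mismatch.
White streak — matches Calcite (white streak).
Three cleavage directions at 90° (cubic) — Calcite has cleavage three not at 90°; a mismatch.
2 of the observed properties are inconsistent with Calcite.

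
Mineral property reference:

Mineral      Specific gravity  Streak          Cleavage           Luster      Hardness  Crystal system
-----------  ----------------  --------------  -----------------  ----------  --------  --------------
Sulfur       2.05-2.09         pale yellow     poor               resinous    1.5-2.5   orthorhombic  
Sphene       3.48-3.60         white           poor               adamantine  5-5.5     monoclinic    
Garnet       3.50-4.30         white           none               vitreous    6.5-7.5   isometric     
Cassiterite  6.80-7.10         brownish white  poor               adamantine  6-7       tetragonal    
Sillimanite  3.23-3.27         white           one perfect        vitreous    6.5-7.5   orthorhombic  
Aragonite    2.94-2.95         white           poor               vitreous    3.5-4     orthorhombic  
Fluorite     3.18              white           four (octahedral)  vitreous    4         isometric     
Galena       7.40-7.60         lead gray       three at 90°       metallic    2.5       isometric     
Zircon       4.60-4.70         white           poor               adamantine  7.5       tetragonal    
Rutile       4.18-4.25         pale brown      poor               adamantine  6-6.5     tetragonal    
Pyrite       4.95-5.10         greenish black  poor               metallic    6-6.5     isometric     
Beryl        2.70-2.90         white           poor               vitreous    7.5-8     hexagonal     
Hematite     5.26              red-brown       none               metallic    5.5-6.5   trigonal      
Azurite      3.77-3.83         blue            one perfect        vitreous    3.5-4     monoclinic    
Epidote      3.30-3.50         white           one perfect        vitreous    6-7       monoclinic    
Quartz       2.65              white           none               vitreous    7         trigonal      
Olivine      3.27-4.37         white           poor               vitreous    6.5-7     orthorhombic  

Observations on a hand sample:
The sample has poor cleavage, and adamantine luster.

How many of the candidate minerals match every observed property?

4

Poor cleavage: leaves Sulfur, Sphene, Cassiterite, Aragonite, Zircon, Rutile, Pyrite, Beryl, Olivine.
Adamantine luster: only Sphene, Cassiterite, Zircon, Rutile remain.
Consistent with every observation: Cassiterite, Rutile, Sphene, Zircon.
That is 4 minerals.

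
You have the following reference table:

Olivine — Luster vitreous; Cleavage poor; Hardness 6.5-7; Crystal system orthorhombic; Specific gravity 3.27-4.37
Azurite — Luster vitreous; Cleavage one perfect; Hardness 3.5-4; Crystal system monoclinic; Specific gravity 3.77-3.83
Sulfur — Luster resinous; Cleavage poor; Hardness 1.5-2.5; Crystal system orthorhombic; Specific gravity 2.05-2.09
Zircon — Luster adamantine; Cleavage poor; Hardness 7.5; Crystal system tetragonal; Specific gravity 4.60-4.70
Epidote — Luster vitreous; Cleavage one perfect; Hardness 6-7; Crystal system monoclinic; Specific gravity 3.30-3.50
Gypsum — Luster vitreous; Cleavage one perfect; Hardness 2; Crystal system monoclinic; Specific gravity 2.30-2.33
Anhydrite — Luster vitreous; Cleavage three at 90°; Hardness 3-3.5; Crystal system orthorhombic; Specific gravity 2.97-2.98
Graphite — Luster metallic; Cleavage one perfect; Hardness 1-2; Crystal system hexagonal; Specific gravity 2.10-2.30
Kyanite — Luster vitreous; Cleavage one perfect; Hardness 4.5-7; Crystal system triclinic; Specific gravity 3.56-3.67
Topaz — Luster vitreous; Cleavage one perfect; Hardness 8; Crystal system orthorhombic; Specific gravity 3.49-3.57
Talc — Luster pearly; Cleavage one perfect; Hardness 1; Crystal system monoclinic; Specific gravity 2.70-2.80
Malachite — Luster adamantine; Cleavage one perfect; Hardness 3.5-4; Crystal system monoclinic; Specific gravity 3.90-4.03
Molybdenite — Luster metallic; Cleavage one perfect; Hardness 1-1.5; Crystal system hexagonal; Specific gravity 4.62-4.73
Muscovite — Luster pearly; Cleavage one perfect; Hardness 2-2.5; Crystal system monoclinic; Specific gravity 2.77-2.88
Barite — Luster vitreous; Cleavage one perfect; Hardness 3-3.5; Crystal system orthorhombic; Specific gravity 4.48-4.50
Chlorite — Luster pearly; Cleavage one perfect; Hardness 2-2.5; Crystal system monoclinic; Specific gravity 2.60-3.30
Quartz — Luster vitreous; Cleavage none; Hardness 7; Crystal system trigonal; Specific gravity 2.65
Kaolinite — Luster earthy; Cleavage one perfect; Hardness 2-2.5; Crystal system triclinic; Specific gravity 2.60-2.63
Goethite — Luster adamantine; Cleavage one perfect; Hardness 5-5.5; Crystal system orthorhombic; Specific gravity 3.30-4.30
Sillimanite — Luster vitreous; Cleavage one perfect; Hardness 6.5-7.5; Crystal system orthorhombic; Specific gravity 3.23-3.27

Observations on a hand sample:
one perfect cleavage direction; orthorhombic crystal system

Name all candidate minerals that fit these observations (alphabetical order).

One perfect cleavage direction rules out Olivine, Sulfur, Zircon, Anhydrite, Quartz.
Orthorhombic crystal system: Topaz, Barite, Goethite, Sillimanite remain.
Remaining candidates: Barite, Goethite, Sillimanite, Topaz.

Barite, Goethite, Sillimanite, Topaz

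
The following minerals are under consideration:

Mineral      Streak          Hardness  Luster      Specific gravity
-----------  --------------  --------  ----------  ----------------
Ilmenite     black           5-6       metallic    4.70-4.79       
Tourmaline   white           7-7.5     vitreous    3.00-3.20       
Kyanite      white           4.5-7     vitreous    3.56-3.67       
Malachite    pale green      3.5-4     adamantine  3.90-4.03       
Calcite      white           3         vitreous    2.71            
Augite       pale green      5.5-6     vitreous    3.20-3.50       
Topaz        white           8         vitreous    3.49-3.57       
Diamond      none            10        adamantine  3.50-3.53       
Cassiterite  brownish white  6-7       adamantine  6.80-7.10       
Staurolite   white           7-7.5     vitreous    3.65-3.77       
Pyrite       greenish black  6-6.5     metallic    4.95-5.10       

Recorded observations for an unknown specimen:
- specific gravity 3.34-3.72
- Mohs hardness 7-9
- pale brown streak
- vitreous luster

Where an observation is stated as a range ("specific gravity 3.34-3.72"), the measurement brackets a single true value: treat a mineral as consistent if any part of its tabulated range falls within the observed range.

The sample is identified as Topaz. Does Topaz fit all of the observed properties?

Inconsistent

Specific gravity 3.34-3.72 — fits Topaz (SG 3.49-3.57).
Mohs hardness 7-9 — fits Topaz (hardness 8).
Pale brown streak — Topaz has white streak; which does not match.
Vitreous luster — fits Topaz (vitreous luster).
Streak alone is enough to reject Topaz.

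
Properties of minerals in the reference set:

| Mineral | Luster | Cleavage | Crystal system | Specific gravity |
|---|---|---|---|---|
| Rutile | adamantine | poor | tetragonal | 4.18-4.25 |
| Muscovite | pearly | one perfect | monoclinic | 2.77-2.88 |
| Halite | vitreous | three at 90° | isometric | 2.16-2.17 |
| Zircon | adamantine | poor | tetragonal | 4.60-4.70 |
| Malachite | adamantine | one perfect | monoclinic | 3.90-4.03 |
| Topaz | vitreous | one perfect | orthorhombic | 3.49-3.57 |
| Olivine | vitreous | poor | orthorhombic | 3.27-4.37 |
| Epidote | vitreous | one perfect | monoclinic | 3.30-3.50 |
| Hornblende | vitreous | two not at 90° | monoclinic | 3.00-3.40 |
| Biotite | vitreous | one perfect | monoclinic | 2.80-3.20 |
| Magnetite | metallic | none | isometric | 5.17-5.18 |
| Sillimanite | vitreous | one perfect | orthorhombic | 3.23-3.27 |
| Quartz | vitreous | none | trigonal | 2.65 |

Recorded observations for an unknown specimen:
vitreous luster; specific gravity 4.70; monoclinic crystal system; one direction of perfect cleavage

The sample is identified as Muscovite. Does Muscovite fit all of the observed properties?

No

Vitreous luster — Muscovite has pearly luster; a mismatch.
Specific gravity 4.70 — Muscovite has SG 2.77-2.88; a mismatch.
Monoclinic crystal system — matches Muscovite (monoclinic system).
One direction of perfect cleavage — matches Muscovite (cleavage one perfect).
2 of the observed properties are inconsistent with Muscovite.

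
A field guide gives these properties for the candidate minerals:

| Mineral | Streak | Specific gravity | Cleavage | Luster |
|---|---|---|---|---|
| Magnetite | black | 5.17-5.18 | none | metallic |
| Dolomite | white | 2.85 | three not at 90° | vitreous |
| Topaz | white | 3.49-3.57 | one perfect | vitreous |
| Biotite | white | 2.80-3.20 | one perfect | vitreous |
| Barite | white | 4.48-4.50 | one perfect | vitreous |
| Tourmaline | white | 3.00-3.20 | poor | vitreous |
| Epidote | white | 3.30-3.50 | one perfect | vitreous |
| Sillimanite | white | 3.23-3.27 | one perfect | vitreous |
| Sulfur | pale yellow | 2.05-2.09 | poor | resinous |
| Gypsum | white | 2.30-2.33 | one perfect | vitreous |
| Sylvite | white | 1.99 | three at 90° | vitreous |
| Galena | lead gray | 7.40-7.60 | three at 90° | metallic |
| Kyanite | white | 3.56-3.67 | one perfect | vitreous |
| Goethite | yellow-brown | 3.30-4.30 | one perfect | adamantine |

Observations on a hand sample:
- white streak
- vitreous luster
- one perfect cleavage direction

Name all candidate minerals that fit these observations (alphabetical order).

Barite, Biotite, Epidote, Gypsum, Kyanite, Sillimanite, Topaz

White streak eliminates Magnetite, Sulfur, Galena, Goethite.
Vitreous luster — no further eliminations.
One perfect cleavage direction is inconsistent with Dolomite, Tourmaline, Sylvite.
The minerals that satisfy all observations are Barite, Biotite, Epidote, Gypsum, Kyanite, Sillimanite, Topaz.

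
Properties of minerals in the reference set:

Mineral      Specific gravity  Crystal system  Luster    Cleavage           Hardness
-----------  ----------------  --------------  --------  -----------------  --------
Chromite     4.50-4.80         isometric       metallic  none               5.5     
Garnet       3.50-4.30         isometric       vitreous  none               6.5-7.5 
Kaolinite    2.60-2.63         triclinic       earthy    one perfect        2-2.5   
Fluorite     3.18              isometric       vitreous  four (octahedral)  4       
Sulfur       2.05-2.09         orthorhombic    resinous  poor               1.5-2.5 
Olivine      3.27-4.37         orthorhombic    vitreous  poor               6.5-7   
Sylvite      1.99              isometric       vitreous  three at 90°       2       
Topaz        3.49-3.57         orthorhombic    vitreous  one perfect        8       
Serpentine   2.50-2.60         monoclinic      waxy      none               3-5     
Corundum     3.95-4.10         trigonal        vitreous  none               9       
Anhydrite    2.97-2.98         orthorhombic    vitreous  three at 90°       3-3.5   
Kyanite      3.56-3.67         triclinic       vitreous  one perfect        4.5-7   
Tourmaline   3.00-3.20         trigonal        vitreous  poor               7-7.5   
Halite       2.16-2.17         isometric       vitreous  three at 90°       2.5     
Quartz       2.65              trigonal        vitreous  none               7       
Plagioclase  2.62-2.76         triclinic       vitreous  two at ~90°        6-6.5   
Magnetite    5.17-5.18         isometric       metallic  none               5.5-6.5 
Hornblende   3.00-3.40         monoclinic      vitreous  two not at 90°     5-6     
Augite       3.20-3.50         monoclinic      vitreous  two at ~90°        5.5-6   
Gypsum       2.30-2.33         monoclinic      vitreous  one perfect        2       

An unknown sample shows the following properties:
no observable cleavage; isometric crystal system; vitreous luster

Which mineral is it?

Garnet

No observable cleavage: Chromite, Garnet, Serpentine, Corundum, Quartz, Magnetite remain.
Isometric crystal system is inconsistent with Serpentine, Corundum, Quartz.
Vitreous luster: only Garnet remains.
Garnet is the sole remaining match.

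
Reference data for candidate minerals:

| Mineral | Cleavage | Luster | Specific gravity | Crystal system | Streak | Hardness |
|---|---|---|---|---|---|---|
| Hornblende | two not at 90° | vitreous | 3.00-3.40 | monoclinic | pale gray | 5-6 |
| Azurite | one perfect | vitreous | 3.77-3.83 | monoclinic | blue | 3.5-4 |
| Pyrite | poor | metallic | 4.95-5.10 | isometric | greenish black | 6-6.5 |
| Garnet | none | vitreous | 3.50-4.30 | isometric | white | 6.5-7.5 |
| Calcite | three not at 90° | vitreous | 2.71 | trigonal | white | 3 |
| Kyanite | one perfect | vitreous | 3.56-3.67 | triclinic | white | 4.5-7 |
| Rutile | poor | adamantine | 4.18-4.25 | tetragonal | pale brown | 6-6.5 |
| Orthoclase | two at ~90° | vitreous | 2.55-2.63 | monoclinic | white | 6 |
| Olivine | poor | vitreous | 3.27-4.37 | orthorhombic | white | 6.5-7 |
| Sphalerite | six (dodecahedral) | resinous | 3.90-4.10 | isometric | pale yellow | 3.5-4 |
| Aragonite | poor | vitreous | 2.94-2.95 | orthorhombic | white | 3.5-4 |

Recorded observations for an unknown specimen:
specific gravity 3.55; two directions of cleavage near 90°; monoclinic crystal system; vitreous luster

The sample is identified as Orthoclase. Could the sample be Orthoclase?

Specific gravity 3.55 — Orthoclase has SG 2.55-2.63; inconsistent.
Two directions of cleavage near 90° — matches Orthoclase (cleavage two at ~90°).
Monoclinic crystal system — matches Orthoclase (monoclinic system).
Vitreous luster — matches Orthoclase (vitreous luster).
Specific gravity alone is enough to reject Orthoclase.

No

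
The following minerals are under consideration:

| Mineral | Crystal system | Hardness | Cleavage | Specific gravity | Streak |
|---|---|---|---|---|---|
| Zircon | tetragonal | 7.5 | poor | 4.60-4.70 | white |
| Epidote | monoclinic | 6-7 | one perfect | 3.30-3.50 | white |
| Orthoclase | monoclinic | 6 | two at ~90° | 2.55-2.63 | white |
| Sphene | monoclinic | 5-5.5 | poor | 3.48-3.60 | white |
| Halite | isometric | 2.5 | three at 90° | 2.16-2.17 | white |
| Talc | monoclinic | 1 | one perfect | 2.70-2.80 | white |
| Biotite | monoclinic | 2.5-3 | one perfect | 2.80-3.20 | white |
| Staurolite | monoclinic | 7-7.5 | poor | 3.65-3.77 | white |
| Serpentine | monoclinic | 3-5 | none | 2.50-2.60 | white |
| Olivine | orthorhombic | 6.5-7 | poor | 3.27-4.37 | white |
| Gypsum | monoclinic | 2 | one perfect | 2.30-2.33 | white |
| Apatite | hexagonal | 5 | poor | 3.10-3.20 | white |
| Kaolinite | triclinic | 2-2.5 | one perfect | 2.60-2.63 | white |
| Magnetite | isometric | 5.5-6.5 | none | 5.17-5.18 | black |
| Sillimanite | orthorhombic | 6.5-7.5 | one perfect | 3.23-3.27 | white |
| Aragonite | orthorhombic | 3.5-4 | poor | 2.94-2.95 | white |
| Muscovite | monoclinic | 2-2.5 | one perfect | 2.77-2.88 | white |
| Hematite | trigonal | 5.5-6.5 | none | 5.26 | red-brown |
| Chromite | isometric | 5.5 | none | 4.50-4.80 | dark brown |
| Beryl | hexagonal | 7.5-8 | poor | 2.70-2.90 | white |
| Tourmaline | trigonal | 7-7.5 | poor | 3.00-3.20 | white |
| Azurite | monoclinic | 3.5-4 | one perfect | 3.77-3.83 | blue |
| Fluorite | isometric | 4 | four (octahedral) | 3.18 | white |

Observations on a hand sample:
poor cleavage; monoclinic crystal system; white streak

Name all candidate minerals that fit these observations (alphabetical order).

Poor cleavage: leaves Zircon, Sphene, Staurolite, Olivine, Apatite, Aragonite, Beryl, Tourmaline.
Monoclinic crystal system: narrows the field to Sphene, Staurolite.
White streak: no further eliminations.
The minerals that satisfy all observations are Sphene, Staurolite.

Sphene, Staurolite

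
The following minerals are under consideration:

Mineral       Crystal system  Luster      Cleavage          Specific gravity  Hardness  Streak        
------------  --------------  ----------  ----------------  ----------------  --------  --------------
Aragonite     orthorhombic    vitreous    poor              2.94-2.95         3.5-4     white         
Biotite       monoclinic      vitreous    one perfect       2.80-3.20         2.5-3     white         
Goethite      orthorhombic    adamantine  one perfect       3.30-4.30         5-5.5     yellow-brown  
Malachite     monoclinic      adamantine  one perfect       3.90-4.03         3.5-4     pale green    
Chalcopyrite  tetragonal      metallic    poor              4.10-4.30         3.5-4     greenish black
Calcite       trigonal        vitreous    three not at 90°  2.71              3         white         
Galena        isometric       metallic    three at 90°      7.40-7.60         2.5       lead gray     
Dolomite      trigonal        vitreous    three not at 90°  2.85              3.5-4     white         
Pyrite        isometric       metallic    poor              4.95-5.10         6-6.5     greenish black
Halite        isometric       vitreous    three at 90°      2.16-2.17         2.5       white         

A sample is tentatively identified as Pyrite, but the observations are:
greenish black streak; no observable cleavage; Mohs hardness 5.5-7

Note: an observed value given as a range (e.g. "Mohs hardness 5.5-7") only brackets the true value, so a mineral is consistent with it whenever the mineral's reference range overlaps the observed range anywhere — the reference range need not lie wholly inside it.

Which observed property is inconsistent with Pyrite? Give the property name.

Greenish black streak: Pyrite has greenish black streak — matches.
No observable cleavage: Pyrite has cleavage poor — inconsistent.
Mohs hardness 5.5-7: Pyrite has hardness 6-6.5 — matches.
Only the cleavage is inconsistent.

cleavage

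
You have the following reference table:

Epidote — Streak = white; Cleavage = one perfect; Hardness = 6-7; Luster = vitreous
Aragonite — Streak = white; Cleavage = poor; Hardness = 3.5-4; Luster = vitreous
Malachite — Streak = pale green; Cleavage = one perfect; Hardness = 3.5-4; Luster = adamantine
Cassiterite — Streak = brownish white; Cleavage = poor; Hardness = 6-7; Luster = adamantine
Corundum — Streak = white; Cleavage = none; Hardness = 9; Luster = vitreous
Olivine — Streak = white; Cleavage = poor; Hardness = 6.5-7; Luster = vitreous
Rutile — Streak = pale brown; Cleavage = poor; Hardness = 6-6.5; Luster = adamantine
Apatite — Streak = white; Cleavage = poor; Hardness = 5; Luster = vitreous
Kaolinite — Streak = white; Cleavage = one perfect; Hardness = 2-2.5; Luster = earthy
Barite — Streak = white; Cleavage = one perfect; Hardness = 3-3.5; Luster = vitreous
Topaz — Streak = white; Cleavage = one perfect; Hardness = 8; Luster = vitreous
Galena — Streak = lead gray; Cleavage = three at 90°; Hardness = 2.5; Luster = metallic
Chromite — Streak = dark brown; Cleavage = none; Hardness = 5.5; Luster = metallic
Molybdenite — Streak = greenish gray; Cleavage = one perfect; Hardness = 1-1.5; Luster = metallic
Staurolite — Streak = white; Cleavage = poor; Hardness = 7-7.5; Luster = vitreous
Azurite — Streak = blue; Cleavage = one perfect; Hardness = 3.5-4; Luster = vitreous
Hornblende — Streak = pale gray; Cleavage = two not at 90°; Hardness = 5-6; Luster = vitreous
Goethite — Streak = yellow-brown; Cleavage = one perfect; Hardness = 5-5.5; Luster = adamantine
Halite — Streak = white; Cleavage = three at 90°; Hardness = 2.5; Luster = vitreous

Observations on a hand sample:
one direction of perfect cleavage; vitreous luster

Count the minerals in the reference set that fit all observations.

One direction of perfect cleavage: narrows the field to Epidote, Malachite, Kaolinite, Barite, Topaz, Molybdenite, Azurite, Goethite.
Vitreous luster excludes Malachite, Kaolinite, Molybdenite, Goethite.
Remaining candidates: Azurite, Barite, Epidote, Topaz.
That is 4 minerals.

4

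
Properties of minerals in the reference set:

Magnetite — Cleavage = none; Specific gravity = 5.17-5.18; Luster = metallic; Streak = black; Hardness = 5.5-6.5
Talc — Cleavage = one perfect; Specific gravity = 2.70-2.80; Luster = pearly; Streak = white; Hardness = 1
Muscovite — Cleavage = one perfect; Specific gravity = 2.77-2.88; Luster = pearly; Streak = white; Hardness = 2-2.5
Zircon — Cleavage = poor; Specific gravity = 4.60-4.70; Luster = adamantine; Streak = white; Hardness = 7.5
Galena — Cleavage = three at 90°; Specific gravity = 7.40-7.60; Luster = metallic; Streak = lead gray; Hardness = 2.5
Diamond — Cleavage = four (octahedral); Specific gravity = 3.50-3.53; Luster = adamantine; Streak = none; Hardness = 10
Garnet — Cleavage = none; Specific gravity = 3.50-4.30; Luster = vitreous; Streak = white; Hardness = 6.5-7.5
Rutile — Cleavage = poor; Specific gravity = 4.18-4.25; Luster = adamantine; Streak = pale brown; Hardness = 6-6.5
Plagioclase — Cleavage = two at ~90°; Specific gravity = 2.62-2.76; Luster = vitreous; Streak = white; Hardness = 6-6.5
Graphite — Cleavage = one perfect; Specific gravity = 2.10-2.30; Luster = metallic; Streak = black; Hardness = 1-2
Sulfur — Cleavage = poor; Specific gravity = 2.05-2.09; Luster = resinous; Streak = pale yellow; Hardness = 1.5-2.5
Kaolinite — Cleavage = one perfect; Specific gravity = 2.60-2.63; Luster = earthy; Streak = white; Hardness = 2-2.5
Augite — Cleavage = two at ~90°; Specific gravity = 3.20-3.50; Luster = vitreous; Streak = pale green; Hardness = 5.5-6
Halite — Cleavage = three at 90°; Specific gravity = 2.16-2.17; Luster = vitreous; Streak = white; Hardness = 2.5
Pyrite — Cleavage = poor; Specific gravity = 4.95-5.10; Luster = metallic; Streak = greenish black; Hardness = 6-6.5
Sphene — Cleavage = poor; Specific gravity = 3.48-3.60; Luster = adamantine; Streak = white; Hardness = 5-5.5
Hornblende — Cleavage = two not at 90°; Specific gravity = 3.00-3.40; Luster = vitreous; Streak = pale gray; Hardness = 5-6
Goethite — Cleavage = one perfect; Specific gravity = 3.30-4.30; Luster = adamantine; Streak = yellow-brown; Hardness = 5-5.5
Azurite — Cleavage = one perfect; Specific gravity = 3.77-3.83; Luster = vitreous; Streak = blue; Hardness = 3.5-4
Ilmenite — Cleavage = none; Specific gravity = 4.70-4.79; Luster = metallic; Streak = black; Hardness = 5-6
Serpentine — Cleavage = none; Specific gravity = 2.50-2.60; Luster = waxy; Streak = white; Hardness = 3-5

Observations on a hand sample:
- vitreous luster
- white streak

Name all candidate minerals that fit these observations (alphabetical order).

Vitreous luster — only Garnet, Plagioclase, Augite, Halite, Hornblende, Azurite remain.
White streak eliminates Augite, Hornblende, Azurite.
Consistent with every observation: Garnet, Halite, Plagioclase.

Garnet, Halite, Plagioclase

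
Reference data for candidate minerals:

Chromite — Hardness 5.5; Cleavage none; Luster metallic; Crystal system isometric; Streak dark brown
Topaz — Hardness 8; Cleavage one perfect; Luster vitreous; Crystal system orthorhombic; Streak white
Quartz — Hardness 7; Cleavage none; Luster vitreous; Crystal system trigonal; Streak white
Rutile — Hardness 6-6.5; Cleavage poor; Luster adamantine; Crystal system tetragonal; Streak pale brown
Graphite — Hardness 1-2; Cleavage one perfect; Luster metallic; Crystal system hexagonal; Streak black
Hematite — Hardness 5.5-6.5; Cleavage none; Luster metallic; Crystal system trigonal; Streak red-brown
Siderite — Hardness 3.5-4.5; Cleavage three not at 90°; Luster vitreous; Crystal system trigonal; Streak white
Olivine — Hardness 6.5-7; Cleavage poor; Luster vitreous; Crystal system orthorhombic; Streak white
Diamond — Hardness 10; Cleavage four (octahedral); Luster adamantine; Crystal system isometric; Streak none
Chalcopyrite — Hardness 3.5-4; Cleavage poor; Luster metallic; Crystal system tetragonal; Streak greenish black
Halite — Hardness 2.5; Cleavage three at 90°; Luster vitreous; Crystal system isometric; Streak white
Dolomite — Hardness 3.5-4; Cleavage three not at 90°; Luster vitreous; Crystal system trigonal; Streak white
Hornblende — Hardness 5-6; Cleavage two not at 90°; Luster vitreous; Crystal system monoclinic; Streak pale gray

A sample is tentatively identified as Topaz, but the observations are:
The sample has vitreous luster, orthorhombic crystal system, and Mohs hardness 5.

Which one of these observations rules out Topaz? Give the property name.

hardness

Vitreous luster: Topaz has vitreous luster — matches.
Orthorhombic crystal system: Topaz has orthorhombic system — matches.
Mohs hardness 5: Topaz has hardness 8 — inconsistent.
The hardness is the one property that does not fit.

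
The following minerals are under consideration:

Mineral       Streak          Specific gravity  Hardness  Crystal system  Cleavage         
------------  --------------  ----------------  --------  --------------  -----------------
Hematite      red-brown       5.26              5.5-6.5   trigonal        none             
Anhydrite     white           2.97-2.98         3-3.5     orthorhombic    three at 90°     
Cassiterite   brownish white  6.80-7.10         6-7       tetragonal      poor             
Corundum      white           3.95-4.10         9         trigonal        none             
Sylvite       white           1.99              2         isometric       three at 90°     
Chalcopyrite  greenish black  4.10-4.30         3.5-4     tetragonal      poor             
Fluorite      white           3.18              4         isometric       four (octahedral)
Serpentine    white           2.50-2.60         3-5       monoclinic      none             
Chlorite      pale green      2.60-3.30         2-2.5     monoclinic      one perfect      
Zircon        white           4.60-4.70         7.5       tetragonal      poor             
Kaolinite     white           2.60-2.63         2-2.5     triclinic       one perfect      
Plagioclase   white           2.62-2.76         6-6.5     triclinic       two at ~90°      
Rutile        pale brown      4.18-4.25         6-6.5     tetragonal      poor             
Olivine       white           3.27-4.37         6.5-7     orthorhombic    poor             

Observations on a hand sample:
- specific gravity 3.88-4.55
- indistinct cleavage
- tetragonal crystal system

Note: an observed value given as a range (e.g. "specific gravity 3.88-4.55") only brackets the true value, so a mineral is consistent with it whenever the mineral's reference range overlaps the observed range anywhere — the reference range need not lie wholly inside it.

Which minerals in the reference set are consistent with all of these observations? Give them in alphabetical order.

Specific gravity 3.88-4.55 — only Corundum, Chalcopyrite, Rutile, Olivine remain.
Indistinct cleavage excludes Corundum.
Tetragonal crystal system eliminates Olivine.
Remaining candidates: Chalcopyrite, Rutile.

Chalcopyrite, Rutile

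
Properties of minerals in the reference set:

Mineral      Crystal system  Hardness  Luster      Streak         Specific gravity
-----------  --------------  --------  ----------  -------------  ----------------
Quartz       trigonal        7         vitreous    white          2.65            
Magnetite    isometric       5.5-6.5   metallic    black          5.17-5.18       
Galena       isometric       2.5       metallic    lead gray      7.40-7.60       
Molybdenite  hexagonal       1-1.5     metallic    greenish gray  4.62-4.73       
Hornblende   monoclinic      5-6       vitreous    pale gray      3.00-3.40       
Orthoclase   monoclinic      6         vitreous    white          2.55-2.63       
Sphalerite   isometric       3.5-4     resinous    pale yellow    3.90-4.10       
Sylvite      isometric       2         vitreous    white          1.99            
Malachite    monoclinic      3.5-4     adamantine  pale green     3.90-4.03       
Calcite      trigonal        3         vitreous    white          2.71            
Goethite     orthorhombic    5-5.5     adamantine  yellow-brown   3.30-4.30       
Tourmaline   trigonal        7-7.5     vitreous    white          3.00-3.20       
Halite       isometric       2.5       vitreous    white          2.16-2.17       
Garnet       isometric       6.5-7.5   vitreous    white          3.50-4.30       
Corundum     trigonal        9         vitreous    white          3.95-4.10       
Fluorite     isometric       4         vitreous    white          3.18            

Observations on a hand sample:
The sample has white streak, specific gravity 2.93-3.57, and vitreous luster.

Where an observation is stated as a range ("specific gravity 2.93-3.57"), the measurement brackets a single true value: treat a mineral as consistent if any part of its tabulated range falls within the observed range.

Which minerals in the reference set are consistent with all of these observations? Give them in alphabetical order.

Fluorite, Garnet, Tourmaline

White streak: leaves Quartz, Orthoclase, Sylvite, Calcite, Tourmaline, Halite, Garnet, Corundum, Fluorite.
Specific gravity 2.93-3.57: Tourmaline, Garnet, Fluorite remain.
Vitreous luster: all remaining candidates fit.
The minerals that satisfy all observations are Fluorite, Garnet, Tourmaline.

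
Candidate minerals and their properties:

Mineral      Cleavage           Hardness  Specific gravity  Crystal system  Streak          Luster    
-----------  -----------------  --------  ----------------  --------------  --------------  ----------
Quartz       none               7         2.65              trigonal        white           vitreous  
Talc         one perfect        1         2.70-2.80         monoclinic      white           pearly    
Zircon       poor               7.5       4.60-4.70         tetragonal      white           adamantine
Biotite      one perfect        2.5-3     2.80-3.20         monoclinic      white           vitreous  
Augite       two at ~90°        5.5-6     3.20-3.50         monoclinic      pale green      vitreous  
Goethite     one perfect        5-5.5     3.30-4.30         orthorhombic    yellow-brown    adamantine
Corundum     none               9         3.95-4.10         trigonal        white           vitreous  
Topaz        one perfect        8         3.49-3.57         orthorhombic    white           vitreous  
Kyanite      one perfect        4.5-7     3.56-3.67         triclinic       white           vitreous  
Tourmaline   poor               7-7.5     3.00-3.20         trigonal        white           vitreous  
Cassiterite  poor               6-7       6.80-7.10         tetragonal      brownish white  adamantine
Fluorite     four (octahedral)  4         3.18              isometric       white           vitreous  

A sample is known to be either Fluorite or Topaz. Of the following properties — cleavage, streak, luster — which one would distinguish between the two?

Cleavage: Fluorite four (octahedral), Topaz one perfect — distinct.
Streak: both white — identical.
Luster: both vitreous — identical.
Cleavage is the diagnostic property here.

cleavage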